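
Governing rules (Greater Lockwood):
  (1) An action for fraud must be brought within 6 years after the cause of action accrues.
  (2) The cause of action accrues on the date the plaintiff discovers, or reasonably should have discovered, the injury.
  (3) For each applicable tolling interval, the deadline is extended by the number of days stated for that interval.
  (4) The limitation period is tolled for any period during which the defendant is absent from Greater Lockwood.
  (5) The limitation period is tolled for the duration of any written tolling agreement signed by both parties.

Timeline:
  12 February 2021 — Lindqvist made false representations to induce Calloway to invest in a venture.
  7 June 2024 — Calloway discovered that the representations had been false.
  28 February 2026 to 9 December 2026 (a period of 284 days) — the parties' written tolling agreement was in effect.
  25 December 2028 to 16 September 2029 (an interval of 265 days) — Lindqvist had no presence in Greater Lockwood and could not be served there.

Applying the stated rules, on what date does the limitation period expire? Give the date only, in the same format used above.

8 December 2031

Under the discovery rule, the claim accrued on 7 June 2024, when Calloway discovered the injury — not on the 12 February 2021 date of the underlying act.
Adding the 6 years base period to 7 June 2024 gives a deadline of 7 June 2030, before any tolling.
The period was tolled for 284 days by the written tolling agreement (28 February 2026 to 9 December 2026), pushing the deadline to 18 March 2031.
The defendant's absence from the jurisdiction from 25 December 2028 to 16 September 2029 tolled the period for 265 days, extending the deadline to 8 December 2031.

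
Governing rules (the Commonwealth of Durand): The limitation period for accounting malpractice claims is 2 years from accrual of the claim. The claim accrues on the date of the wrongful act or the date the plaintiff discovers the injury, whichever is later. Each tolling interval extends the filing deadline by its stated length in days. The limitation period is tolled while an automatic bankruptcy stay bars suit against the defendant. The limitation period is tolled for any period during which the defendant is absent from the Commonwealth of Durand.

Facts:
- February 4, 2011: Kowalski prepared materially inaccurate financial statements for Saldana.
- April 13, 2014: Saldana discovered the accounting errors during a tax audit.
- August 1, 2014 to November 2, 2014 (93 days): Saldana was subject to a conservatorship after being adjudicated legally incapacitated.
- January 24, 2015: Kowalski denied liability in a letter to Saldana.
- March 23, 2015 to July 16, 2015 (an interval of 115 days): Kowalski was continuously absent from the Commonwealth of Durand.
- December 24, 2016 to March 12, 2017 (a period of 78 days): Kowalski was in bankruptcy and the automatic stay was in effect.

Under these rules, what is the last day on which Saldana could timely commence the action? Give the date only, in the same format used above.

Because discovery on April 13, 2014 post-dates the February 4, 2011 act, accrual under the later-of rule falls on April 13, 2014.
Adding the 2 years base period to April 13, 2014 gives a deadline of April 13, 2016, before any tolling.
The defendant's absence from the jurisdiction from March 23, 2015 to July 16, 2015 tolled the period for 115 days, extending the deadline to August 6, 2016.
The automatic bankruptcy stay starting December 24, 2016 came too late — the period had run on August 6, 2016 — and so does not extend the deadline.
Although the plaintiff's incapacity ran from August 1, 2014 to November 2, 2014, the stated rules do not make that a tolling event, so it is disregarded.
The other events in the timeline have no effect on the limitation period under the stated rules.

August 6, 2016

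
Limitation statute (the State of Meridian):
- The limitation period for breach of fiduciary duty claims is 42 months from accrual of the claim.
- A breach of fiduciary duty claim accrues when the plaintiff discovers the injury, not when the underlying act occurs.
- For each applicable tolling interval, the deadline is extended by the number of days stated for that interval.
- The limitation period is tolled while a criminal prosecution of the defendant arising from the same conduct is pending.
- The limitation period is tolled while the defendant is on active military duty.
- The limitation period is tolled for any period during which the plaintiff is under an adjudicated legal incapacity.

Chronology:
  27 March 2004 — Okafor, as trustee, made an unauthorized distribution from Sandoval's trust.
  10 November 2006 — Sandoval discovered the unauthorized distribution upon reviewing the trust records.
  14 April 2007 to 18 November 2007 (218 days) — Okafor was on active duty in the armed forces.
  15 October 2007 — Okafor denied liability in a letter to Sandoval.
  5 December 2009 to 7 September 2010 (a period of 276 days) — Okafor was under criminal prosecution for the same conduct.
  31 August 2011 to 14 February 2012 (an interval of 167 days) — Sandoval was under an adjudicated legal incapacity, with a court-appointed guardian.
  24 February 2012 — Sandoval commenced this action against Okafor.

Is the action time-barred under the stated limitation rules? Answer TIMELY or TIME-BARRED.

Accrual is tied to discovery, so the period began on 10 November 2006 rather than on 27 March 2004 when the act occurred.
42 months from 10 November 2006 is 10 May 2010.
The defendant's active military service from 14 April 2007 to 18 November 2007 tolled the period for 218 days, extending the deadline to 14 December 2010.
Because the pending criminal prosecution ran from 5 December 2009 to 7 September 2010, the deadline is extended by 276 days to 16 September 2011.
The period was tolled for 167 days by the plaintiff's legal incapacity (31 August 2011 to 14 February 2012), pushing the deadline to 1 March 2012.
The other events in the timeline have no effect on the limitation period under the stated rules.
Sandoval filed on 24 February 2012, before the 1 March 2012 deadline, so the action is timely.

TIMELY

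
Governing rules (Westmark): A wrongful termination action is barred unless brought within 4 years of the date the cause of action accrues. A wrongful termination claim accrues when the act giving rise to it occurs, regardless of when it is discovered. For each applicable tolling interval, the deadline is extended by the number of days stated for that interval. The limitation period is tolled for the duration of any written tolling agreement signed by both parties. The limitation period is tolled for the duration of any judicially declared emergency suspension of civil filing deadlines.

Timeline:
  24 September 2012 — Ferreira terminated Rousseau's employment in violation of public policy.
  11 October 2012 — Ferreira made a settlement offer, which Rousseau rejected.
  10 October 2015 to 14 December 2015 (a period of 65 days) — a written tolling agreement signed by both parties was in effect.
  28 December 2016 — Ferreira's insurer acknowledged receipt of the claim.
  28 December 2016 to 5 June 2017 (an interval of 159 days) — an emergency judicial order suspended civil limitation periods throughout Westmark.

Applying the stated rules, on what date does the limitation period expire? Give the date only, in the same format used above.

The cause of action accrued on 24 September 2012, the date of the act.
Adding the 4 years base period to 24 September 2012 gives a deadline of 24 September 2016, before any tolling.
The period was tolled for 65 days by the written tolling agreement (10 October 2015 to 14 December 2015), pushing the deadline to 28 November 2016.
By the time the emergency suspension of filing deadlines began on 28 December 2016, the limitation period had already expired on 28 November 2016; that interval cannot revive it.
Nothing else in the chronology tolls or restarts the period.

28 November 2016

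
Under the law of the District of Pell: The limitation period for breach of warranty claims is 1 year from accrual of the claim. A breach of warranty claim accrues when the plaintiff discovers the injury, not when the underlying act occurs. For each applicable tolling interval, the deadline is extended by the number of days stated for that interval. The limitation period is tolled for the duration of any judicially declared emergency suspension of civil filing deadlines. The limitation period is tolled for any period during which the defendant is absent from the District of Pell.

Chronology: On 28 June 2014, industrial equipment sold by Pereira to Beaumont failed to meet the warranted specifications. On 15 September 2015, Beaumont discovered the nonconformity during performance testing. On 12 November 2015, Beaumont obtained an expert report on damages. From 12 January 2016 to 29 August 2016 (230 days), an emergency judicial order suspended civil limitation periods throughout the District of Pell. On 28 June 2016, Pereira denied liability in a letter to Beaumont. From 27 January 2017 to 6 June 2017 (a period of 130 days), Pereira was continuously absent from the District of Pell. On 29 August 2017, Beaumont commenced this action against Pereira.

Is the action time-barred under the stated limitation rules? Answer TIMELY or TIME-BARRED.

TIMELY

The claim did not accrue until Beaumont discovered the injury on 15 September 2015; the 28 June 2014 act date does not start the clock under the stated rule.
Adding the 1 year base period to 15 September 2015 gives a deadline of 15 September 2016, before any tolling.
Because the emergency suspension of filing deadlines ran from 12 January 2016 to 29 August 2016, the deadline is extended by 230 days to 3 May 2017.
The defendant's absence from the jurisdiction from 27 January 2017 to 6 June 2017 tolled the period for 130 days, extending the deadline to 10 September 2017.
None of the other events listed affects the running of the period under the stated rules.
Filing on 29 August 2017 beat the 10 September 2017 deadline — the action is timely.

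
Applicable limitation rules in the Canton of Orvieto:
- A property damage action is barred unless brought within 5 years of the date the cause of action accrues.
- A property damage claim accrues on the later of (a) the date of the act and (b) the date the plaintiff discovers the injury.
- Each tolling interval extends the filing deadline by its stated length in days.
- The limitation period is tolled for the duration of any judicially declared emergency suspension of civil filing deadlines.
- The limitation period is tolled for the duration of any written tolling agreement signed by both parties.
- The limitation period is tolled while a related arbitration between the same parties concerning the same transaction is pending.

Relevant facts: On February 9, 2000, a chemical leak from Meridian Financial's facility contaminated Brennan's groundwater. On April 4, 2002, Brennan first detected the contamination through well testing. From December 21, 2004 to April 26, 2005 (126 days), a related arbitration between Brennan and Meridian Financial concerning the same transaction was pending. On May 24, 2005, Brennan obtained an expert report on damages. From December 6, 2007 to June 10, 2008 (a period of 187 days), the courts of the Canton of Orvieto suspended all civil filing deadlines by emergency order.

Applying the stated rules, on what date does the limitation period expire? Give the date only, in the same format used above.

Taking the later of the act (February 9, 2000) and discovery (April 4, 2002), the claim accrued on April 4, 2002.
The untolled deadline — 5 years after April 4, 2002 — is April 4, 2007.
The pending related arbitration from December 21, 2004 to April 26, 2005 tolled the period for 126 days, extending the deadline to August 8, 2007.
By the time the emergency suspension of filing deadlines began on December 6, 2007, the limitation period had already expired on August 8, 2007; that interval cannot revive it.
Nothing else in the chronology tolls or restarts the period.

August 8, 2007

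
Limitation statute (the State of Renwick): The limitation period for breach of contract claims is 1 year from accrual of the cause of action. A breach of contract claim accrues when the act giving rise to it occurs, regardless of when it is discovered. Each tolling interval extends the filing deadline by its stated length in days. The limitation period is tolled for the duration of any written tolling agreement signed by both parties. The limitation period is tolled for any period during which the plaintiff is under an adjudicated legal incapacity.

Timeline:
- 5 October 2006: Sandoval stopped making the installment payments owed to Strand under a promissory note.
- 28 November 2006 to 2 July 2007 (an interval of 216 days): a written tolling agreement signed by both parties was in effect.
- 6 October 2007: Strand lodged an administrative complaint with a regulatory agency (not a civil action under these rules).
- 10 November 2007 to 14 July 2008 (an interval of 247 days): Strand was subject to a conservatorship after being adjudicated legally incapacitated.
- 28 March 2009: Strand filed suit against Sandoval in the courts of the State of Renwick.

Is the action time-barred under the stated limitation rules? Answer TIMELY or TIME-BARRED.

The claim accrued on 5 October 2006, when the wrongful act occurred.
1 year from 5 October 2006 is 5 October 2007.
The written tolling agreement from 28 November 2006 to 2 July 2007 tolled the period for 216 days, extending the deadline to 8 May 2008.
The plaintiff's legal incapacity from 10 November 2007 to 14 July 2008 tolled the period for 247 days, extending the deadline to 10 January 2009.
The other events in the timeline have no effect on the limitation period under the stated rules.
Filing on 28 March 2009 missed the 10 January 2009 deadline — the action is time-barred.

TIME-BARRED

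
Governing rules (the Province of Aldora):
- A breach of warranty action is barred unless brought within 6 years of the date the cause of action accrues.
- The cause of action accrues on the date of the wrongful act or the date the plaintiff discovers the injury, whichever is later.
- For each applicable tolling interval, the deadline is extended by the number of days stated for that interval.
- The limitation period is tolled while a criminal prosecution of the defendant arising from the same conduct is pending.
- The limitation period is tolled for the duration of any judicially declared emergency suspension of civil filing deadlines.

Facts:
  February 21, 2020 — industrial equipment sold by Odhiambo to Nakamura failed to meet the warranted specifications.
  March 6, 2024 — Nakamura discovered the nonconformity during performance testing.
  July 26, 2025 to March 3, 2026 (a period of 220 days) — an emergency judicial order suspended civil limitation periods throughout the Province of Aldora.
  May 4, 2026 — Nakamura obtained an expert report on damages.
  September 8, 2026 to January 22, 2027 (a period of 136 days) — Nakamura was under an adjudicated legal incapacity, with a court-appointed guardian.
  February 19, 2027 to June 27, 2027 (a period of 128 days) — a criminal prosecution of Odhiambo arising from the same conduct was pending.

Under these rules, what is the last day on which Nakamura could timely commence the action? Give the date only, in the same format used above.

Taking the later of the act (February 21, 2020) and discovery (March 6, 2024), the claim accrued on March 6, 2024.
The untolled deadline — 6 years after March 6, 2024 — is March 6, 2030.
Because the emergency suspension of filing deadlines ran from July 26, 2025 to March 3, 2026, the deadline is extended by 220 days to October 12, 2030.
The pending criminal prosecution from February 19, 2027 to June 27, 2027 tolled the period for 128 days, extending the deadline to February 17, 2031.
Although the plaintiff's incapacity ran from September 8, 2026 to January 22, 2027, the stated rules do not make that a tolling event, so it is disregarded.
The other events in the timeline have no effect on the limitation period under the stated rules.

February 17, 2031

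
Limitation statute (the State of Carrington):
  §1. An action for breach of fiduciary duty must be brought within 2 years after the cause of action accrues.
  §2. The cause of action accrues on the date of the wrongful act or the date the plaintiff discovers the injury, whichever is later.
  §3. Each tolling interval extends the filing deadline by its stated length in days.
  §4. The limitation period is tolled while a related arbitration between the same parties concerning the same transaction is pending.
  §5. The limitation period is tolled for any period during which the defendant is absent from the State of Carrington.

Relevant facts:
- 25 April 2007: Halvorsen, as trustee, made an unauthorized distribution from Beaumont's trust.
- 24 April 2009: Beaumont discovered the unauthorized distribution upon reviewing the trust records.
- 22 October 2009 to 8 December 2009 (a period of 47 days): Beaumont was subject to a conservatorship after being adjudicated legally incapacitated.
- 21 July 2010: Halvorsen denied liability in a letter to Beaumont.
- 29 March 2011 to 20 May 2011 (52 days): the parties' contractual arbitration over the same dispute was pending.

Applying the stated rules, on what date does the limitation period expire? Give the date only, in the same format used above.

Taking the later of the act (25 April 2007) and discovery (24 April 2009), the claim accrued on 24 April 2009.
The untolled deadline — 2 years after 24 April 2009 — is 24 April 2011.
The period was tolled for 52 days by the pending related arbitration (29 March 2011 to 20 May 2011), pushing the deadline to 15 June 2011.
No stated provision tolls the period for the plaintiff's incapacity, so the interval from 22 October 2009 to 8 December 2009 has no effect on the deadline.
None of the other events listed affects the running of the period under the stated rules.

15 June 2011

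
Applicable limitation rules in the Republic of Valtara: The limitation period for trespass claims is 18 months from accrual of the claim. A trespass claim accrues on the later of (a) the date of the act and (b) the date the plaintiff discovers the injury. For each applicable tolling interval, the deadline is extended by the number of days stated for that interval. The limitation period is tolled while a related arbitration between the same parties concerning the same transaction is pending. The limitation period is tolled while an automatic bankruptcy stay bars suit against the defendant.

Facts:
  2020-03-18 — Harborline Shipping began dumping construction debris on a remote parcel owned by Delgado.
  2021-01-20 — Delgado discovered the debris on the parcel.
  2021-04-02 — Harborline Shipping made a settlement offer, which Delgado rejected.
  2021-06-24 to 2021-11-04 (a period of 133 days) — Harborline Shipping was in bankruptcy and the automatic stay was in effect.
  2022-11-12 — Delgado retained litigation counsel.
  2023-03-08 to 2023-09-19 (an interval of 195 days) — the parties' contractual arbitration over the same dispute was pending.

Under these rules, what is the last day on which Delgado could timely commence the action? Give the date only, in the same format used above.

2022-11-30

Because discovery on 2021-01-20 post-dates the 2020-03-18 act, accrual under the later-of rule falls on 2021-01-20.
18 months from 2021-01-20 is 2022-07-20.
The period was tolled for 133 days by the automatic bankruptcy stay (2021-06-24 to 2021-11-04), pushing the deadline to 2022-11-30.
The pending related arbitration from 2023-03-08 to 2023-09-19 began after the period had already run on 2022-11-30, so it has no tolling effect.
None of the other events listed affects the running of the period under the stated rules.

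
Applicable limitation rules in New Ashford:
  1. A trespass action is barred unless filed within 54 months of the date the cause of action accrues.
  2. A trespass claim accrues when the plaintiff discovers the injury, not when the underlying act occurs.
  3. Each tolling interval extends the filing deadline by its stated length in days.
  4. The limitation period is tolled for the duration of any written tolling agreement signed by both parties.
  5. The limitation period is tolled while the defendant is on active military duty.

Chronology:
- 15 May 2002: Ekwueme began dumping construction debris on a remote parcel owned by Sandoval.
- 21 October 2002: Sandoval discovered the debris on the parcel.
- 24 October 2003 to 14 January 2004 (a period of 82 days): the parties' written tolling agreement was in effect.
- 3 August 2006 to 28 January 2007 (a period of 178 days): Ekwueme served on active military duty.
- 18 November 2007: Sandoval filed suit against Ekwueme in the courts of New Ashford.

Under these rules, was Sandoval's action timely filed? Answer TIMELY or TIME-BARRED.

Under the discovery rule, the claim accrued on 21 October 2002, when Sandoval discovered the injury — not on the 15 May 2002 date of the underlying act.
54 months from 21 October 2002 is 21 April 2007.
The written tolling agreement from 24 October 2003 to 14 January 2004 tolled the period for 82 days, extending the deadline to 12 July 2007.
The period was tolled for 178 days by the defendant's active military service (3 August 2006 to 28 January 2007), pushing the deadline to 6 January 2008.
Filing on 18 November 2007 beat the 6 January 2008 deadline — the action is timely.

TIMELY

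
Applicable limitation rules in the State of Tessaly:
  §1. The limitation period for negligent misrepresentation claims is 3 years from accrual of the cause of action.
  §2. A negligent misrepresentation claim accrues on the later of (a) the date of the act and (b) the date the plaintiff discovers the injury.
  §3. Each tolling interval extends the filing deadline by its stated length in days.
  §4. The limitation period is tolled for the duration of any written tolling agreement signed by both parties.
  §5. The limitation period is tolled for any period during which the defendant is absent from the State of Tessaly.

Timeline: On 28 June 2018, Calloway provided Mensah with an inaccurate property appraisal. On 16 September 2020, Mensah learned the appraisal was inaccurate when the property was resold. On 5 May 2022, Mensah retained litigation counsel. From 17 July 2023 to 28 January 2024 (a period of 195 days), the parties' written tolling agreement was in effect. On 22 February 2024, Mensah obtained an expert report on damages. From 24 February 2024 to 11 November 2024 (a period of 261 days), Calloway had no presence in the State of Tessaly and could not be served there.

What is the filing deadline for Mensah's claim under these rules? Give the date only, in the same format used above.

15 December 2024

Taking the later of the act (28 June 2018) and discovery (16 September 2020), the claim accrued on 16 September 2020.
Adding the 3 years base period to 16 September 2020 gives a deadline of 16 September 2023, before any tolling.
The period was tolled for 195 days by the written tolling agreement (17 July 2023 to 28 January 2024), pushing the deadline to 29 March 2024.
The defendant's absence from the jurisdiction from 24 February 2024 to 11 November 2024 tolled the period for 261 days, extending the deadline to 15 December 2024.
None of the other events listed affects the running of the period under the stated rules.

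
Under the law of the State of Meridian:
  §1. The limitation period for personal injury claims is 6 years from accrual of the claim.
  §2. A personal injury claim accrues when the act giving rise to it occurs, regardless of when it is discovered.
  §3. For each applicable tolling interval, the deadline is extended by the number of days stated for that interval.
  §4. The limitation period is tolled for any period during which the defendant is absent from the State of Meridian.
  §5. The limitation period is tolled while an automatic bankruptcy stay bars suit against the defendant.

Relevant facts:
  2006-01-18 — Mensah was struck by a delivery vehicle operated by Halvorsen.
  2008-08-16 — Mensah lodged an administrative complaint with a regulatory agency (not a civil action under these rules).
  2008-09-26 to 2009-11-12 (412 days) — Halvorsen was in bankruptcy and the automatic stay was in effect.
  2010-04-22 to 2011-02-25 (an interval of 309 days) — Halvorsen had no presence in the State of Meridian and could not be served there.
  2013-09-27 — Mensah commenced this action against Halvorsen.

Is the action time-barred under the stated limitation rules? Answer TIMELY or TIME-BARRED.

TIMELY

The claim accrued on 2006-01-18, the date of the act.
Adding the 6 years base period to 2006-01-18 gives a deadline of 2012-01-18, before any tolling.
The automatic bankruptcy stay from 2008-09-26 to 2009-11-12 tolled the period for 412 days, extending the deadline to 2013-03-05.
The defendant's absence from the jurisdiction from 2010-04-22 to 2011-02-25 tolled the period for 309 days, extending the deadline to 2014-01-08.
The other events in the timeline have no effect on the limitation period under the stated rules.
Filing on 2013-09-27 beat the 2014-01-08 deadline — the action is timely.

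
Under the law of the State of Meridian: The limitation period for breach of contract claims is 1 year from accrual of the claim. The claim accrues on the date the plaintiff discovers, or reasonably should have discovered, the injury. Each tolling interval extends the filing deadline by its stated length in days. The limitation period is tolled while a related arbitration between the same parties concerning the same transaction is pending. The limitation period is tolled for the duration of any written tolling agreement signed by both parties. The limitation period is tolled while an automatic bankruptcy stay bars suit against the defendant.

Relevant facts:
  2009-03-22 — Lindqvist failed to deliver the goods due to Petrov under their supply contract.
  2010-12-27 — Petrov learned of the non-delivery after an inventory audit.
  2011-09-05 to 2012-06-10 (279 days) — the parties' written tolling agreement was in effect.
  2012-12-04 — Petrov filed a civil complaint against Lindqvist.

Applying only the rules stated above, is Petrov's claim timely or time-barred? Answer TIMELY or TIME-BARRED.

TIME-BARRED

Under the discovery rule, the claim accrued on 2010-12-27, when Petrov discovered the injury — not on the 2009-03-22 date of the underlying act.
1 year from 2010-12-27 is 2011-12-27.
The written tolling agreement from 2011-09-05 to 2012-06-10 tolled the period for 279 days, extending the deadline to 2012-10-01.
Filing on 2012-12-04 missed the 2012-10-01 deadline — the action is time-barred.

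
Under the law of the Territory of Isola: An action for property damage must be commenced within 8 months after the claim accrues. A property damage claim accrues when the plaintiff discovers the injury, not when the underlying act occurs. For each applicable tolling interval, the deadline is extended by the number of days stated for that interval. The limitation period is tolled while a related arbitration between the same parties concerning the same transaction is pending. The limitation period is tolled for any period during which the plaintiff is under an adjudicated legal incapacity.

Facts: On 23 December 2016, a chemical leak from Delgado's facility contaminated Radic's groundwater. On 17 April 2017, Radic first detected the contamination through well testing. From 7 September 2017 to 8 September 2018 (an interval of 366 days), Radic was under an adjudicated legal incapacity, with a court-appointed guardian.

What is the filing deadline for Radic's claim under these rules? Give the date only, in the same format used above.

18 December 2018

Under the discovery rule, the claim accrued on 17 April 2017, when Radic discovered the injury — not on the 23 December 2016 date of the underlying act.
Adding the 8 months base period to 17 April 2017 gives a deadline of 17 December 2017, before any tolling.
Because the plaintiff's legal incapacity ran from 7 September 2017 to 8 September 2018, the deadline is extended by 366 days to 18 December 2018.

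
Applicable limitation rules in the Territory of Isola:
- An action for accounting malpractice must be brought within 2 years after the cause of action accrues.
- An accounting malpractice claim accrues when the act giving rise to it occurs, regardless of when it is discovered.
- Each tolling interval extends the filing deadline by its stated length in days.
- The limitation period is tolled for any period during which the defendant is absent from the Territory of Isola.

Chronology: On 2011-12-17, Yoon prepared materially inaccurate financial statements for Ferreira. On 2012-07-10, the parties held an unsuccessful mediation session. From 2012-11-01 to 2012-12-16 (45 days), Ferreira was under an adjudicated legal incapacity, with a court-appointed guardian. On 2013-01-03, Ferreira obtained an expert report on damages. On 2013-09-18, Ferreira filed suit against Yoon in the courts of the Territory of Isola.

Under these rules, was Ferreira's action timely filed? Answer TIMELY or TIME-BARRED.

The claim accrued on 2011-12-17, when the wrongful act occurred.
The untolled deadline — 2 years after 2011-12-17 — is 2013-12-17.
No stated provision tolls the period for the plaintiff's incapacity, so the interval from 2012-11-01 to 2012-12-16 has no effect on the deadline.
The other events in the timeline have no effect on the limitation period under the stated rules.
Filing on 2013-09-18 beat the 2013-12-17 deadline — the action is timely.

TIMELY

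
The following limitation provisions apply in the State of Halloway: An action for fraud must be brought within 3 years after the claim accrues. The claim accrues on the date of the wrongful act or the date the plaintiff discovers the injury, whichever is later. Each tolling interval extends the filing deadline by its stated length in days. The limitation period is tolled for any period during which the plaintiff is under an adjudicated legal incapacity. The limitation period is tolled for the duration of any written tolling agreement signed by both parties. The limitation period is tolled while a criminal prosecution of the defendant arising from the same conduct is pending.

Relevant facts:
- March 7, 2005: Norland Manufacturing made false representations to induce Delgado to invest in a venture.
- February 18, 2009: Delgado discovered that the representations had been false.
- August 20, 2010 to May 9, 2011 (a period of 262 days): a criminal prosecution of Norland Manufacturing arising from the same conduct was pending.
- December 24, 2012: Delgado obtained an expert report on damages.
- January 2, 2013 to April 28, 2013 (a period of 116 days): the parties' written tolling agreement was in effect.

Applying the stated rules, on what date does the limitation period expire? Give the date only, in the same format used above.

November 6, 2012

The claim accrued on February 18, 2009 — the later of the March 7, 2005 act and the February 18, 2009 discovery.
The untolled deadline — 3 years after February 18, 2009 — is February 18, 2012.
Because the pending criminal prosecution ran from August 20, 2010 to May 9, 2011, the deadline is extended by 262 days to November 6, 2012.
The written tolling agreement starting January 2, 2013 came too late — the period had run on November 6, 2012 — and so does not extend the deadline.
None of the other events listed affects the running of the period under the stated rules.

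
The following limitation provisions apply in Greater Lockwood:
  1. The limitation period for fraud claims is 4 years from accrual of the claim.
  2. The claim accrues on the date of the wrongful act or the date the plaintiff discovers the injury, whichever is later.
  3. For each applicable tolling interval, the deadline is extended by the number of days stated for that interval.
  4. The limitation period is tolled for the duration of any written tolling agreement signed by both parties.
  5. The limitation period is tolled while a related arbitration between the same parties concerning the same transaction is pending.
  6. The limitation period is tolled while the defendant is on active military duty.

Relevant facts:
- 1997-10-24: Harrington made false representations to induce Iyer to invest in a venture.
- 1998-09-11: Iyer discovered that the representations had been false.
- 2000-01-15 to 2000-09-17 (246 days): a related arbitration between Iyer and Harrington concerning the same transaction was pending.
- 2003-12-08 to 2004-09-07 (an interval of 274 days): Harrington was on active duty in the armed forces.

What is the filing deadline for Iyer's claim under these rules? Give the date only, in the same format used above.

2003-05-15

Taking the later of the act (1997-10-24) and discovery (1998-09-11), the claim accrued on 1998-09-11.
4 years from 1998-09-11 is 2002-09-11.
The period was tolled for 246 days by the pending related arbitration (2000-01-15 to 2000-09-17), pushing the deadline to 2003-05-15.
The defendant's active military service from 2003-12-08 to 2004-09-07 began after the period had already run on 2003-05-15, so it has no tolling effect.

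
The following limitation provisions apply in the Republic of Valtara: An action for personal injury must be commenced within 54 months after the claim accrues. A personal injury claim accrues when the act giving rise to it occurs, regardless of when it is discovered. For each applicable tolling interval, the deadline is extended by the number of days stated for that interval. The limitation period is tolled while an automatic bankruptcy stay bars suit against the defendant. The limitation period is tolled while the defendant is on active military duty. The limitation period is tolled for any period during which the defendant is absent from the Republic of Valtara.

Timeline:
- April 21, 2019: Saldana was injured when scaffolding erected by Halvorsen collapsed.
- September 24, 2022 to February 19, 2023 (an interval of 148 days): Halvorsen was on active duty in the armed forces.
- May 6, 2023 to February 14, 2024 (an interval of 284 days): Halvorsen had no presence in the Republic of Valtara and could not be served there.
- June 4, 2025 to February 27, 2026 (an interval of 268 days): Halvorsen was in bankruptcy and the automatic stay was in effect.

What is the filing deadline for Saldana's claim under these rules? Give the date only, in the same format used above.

The claim accrued on April 21, 2019, when the wrongful act occurred.
54 months from April 21, 2019 is October 21, 2023.
The defendant's active military service from September 24, 2022 to February 19, 2023 tolled the period for 148 days, extending the deadline to March 17, 2024.
Because the defendant's absence from the jurisdiction ran from May 6, 2023 to February 14, 2024, the deadline is extended by 284 days to December 26, 2024.
The automatic bankruptcy stay from June 4, 2025 to February 27, 2026 began after the period had already run on December 26, 2024, so it has no tolling effect.

December 26, 2024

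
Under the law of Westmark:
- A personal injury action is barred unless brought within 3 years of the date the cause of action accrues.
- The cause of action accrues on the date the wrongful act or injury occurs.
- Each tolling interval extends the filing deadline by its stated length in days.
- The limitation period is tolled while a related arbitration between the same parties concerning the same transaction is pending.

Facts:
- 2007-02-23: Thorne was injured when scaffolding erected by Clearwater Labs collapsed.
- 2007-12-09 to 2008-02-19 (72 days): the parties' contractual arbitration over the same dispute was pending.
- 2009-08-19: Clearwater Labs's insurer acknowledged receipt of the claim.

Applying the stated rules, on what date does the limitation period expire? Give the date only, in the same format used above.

The cause of action accrued on 2007-02-23, the date of the act.
The untolled deadline — 3 years after 2007-02-23 — is 2010-02-23.
Because the pending related arbitration ran from 2007-12-09 to 2008-02-19, the deadline is extended by 72 days to 2010-05-06.
The other events in the timeline have no effect on the limitation period under the stated rules.

2010-05-06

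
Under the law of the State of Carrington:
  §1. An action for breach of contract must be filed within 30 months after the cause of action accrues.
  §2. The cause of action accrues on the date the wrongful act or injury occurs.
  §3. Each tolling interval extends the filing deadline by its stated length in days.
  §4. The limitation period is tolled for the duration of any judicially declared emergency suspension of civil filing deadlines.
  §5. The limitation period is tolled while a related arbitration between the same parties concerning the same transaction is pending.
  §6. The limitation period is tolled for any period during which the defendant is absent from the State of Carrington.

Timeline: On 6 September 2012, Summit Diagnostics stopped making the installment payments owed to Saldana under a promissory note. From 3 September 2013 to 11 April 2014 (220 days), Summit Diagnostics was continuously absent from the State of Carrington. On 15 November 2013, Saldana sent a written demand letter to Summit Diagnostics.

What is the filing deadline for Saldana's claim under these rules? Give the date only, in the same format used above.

The limitation period began to run on 6 September 2012.
Adding the 30 months base period to 6 September 2012 gives a deadline of 6 March 2015, before any tolling.
The defendant's absence from the jurisdiction from 3 September 2013 to 11 April 2014 tolled the period for 220 days, extending the deadline to 12 October 2015.
Nothing else in the chronology tolls or restarts the period.

12 October 2015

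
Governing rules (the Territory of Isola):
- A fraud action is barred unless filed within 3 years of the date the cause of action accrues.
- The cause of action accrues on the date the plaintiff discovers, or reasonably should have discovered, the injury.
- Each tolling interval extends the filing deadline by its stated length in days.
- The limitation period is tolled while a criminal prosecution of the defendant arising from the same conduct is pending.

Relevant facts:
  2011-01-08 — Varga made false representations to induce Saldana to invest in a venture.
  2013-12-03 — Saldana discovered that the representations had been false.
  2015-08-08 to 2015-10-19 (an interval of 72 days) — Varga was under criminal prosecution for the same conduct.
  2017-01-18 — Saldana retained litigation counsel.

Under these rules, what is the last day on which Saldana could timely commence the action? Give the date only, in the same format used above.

The claim did not accrue until Saldana discovered the injury on 2013-12-03; the 2011-01-08 act date does not start the clock under the stated rule.
The untolled deadline — 3 years after 2013-12-03 — is 2016-12-03.
The pending criminal prosecution from 2015-08-08 to 2015-10-19 tolled the period for 72 days, extending the deadline to 2017-02-13.
Nothing else in the chronology tolls or restarts the period.

2017-02-13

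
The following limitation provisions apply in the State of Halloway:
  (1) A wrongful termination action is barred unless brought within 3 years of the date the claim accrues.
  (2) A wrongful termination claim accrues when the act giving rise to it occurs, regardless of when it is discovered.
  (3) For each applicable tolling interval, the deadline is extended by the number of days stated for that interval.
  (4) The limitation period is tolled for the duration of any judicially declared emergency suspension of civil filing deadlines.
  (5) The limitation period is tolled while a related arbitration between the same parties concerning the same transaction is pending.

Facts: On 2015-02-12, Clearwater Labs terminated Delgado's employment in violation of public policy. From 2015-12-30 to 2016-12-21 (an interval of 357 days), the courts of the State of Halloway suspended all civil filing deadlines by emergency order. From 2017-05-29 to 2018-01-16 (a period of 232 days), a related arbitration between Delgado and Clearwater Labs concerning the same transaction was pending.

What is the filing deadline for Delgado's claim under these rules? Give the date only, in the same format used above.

2019-09-24

The limitation period began to run on 2015-02-12.
The untolled deadline — 3 years after 2015-02-12 — is 2018-02-12.
Because the emergency suspension of filing deadlines ran from 2015-12-30 to 2016-12-21, the deadline is extended by 357 days to 2019-02-04.
The pending related arbitration from 2017-05-29 to 2018-01-16 tolled the period for 232 days, extending the deadline to 2019-09-24.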